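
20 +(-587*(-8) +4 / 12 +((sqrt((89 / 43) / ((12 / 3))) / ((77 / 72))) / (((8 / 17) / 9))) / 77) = 1377*sqrt(3827) / 509894 +14149 / 3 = 4716.50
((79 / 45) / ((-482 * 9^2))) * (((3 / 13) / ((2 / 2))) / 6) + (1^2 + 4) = 228395621 / 45679140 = 5.00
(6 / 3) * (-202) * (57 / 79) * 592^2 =-8070484992 / 79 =-102158037.87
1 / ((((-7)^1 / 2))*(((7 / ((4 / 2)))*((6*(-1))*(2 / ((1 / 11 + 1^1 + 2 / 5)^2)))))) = 6724 / 444675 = 0.02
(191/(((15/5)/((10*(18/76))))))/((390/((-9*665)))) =-60165/26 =-2314.04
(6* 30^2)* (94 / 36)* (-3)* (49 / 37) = -2072700 / 37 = -56018.92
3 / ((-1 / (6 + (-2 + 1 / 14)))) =-171 / 14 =-12.21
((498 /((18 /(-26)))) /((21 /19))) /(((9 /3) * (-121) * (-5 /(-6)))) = 82004 /38115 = 2.15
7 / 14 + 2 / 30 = 17 / 30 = 0.57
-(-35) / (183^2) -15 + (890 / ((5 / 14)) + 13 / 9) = 27666887 / 11163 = 2478.45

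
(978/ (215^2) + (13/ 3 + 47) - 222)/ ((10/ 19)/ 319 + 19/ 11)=-143429116226/ 1453175325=-98.70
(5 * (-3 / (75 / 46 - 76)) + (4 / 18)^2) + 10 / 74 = 3959743 / 10252737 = 0.39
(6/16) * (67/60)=0.42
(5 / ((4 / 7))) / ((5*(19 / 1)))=7 / 76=0.09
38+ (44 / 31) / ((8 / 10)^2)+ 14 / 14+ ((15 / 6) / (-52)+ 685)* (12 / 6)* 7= 7762219 / 806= 9630.54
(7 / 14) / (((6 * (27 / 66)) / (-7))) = -77 / 54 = -1.43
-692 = -692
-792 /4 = -198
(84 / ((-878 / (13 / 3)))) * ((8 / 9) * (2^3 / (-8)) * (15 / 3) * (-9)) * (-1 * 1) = 7280 / 439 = 16.58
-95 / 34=-2.79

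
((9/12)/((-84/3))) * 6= -9/56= -0.16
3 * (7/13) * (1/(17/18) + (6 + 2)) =3234/221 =14.63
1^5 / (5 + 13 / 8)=8 / 53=0.15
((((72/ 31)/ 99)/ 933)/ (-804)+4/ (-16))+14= 3517181407/ 255795012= 13.75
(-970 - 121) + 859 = -232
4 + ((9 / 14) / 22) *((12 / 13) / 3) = 4013 / 1001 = 4.01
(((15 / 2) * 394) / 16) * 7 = 1292.81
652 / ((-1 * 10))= -326 / 5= -65.20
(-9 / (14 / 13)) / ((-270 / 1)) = 13 / 420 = 0.03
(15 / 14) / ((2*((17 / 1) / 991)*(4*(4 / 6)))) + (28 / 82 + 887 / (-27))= -87679447 / 4215456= -20.80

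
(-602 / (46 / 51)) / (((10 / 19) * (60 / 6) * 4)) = -291669 / 9200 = -31.70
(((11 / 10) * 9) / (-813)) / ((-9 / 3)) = 11 / 2710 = 0.00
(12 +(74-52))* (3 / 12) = 17 / 2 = 8.50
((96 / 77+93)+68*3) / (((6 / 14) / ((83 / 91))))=635365 / 1001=634.73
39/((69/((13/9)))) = 169/207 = 0.82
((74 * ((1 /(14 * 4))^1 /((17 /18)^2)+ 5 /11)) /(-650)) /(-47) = 781477 /679829150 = 0.00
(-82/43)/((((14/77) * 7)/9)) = -4059/301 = -13.49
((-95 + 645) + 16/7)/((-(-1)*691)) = 3866/4837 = 0.80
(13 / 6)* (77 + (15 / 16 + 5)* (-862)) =-174759 / 16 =-10922.44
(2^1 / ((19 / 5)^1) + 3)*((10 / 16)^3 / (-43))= -8375 / 418304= -0.02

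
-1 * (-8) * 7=56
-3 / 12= -1 / 4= -0.25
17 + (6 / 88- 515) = -21909 / 44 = -497.93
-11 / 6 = -1.83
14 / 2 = 7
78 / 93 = 26 / 31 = 0.84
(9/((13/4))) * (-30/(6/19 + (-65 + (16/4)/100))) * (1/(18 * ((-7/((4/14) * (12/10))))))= -34200/9779861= -0.00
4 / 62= 2 / 31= 0.06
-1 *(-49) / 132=49 / 132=0.37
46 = 46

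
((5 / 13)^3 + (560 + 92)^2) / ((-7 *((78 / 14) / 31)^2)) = -2094235318217 / 1113879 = -1880128.20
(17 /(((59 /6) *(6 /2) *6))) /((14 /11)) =187 /2478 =0.08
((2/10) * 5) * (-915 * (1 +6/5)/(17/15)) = -30195/17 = -1776.18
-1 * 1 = -1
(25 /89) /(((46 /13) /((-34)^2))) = 187850 /2047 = 91.77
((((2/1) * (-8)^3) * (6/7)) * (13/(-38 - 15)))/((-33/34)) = -221.81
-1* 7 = -7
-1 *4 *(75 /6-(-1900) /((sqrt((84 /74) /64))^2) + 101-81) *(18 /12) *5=-22502825 /7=-3214689.29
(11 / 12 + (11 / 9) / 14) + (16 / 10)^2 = 22453 / 6300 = 3.56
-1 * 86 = -86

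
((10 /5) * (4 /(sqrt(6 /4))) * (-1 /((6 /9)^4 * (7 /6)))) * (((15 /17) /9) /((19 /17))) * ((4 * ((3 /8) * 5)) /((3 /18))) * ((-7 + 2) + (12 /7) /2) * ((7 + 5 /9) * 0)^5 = 0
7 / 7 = 1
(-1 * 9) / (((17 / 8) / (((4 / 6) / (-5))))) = 48 / 85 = 0.56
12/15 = 0.80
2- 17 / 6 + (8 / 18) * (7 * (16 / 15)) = 671 / 270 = 2.49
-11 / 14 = -0.79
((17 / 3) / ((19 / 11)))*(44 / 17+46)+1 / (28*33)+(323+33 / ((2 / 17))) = 13393553 / 17556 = 762.90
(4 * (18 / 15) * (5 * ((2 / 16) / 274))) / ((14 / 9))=27 / 3836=0.01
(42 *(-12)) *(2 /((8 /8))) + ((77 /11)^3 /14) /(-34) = -68593 /68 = -1008.72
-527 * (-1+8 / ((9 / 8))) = -28985 / 9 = -3220.56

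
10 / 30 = 0.33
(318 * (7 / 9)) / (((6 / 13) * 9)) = 4823 / 81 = 59.54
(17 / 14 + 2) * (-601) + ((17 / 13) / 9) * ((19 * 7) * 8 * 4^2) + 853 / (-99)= 9606671 / 18018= 533.17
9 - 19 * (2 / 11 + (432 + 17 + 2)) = -94198 / 11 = -8563.45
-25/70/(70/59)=-0.30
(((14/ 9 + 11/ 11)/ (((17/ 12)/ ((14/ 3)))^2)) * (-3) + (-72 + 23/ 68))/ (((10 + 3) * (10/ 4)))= -107407/ 22542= -4.76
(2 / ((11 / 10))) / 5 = 4 / 11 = 0.36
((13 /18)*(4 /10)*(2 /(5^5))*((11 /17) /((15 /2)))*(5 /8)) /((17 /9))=143 /27093750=0.00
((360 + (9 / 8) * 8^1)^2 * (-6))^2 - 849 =667433444307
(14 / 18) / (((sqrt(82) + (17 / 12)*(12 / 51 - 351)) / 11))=-0.02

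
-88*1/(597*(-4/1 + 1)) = 88/1791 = 0.05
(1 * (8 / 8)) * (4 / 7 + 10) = 74 / 7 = 10.57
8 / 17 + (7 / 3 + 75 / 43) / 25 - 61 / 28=-1.54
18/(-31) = -18/31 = -0.58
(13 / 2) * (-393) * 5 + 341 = -24863 / 2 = -12431.50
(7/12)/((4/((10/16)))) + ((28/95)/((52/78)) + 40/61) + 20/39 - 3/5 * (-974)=586.10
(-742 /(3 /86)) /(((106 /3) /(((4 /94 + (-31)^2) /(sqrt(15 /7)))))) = -27191738* sqrt(105) /705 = -395223.26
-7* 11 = -77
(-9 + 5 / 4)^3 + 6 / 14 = -208345 / 448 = -465.06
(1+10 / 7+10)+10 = 157 / 7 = 22.43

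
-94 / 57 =-1.65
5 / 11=0.45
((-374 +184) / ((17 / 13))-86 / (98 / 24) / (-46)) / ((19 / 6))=-16649508 / 364021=-45.74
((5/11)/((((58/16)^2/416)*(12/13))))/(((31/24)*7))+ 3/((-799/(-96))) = 3343585376/1603966133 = 2.08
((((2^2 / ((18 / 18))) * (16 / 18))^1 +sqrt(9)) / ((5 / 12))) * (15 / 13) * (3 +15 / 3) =1888 / 13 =145.23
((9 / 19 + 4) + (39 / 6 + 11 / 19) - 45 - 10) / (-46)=1651 / 1748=0.94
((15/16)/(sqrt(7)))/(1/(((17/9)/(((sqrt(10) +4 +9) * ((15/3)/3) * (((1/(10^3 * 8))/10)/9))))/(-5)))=-663000 * sqrt(7)/371 +51000 * sqrt(70)/371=-3578.00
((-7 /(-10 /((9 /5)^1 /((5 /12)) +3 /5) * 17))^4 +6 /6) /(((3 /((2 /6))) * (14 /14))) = 326803463075041 /2936285156250000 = 0.11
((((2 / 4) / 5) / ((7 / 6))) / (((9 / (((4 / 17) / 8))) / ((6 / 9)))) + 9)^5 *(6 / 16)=22145.67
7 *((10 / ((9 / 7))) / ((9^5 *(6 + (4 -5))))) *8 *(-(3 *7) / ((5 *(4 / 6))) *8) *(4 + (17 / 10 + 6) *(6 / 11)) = -900032 / 1476225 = -0.61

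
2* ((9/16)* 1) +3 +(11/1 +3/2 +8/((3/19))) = 1615/24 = 67.29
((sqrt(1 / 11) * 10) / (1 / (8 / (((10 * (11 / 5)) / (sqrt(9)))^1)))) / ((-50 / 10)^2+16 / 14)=280 * sqrt(11) / 7381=0.13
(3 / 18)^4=1 / 1296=0.00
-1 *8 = -8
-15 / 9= -5 / 3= -1.67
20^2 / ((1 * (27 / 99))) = 4400 / 3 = 1466.67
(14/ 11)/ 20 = 7/ 110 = 0.06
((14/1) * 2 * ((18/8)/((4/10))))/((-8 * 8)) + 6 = 453/128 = 3.54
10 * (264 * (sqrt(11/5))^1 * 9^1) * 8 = 38016 * sqrt(55) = 281934.20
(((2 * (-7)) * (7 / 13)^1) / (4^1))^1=-49 / 26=-1.88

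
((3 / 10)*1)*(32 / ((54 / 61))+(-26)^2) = 9614 / 45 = 213.64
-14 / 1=-14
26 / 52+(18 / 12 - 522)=-520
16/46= 8/23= 0.35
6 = 6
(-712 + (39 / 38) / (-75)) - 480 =-1132413 / 950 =-1192.01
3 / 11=0.27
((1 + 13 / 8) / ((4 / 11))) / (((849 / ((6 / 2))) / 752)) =19.18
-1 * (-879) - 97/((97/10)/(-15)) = 1029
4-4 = 0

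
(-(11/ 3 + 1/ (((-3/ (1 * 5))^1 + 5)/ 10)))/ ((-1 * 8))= 49/ 66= 0.74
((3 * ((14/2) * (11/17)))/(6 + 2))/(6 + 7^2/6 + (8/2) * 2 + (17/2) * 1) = 693/12512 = 0.06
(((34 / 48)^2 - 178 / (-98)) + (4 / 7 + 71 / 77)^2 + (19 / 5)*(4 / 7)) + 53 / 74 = 4698191969 / 631794240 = 7.44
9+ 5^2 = 34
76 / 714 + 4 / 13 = 1922 / 4641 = 0.41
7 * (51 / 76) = 357 / 76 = 4.70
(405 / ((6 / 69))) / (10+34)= 9315 / 88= 105.85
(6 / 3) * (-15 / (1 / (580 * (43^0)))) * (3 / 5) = -10440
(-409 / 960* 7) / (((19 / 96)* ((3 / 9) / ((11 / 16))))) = -94479 / 3040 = -31.08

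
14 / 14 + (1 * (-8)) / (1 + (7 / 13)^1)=-21 / 5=-4.20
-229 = -229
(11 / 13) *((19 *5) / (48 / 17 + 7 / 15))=266475 / 10907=24.43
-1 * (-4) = 4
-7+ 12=5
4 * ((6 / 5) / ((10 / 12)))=144 / 25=5.76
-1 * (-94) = 94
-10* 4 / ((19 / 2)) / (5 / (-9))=144 / 19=7.58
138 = 138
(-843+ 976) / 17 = 133 / 17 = 7.82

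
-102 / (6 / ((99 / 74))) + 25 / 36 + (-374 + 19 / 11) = -5777599 / 14652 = -394.32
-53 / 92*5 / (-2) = 265 / 184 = 1.44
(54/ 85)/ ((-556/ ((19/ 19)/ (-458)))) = 27/ 10822540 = 0.00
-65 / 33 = -1.97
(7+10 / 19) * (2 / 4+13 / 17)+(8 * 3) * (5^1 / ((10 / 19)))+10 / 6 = 239.19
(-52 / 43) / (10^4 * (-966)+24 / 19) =247 / 1973054742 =0.00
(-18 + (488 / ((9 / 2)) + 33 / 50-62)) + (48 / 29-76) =-590387 / 13050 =-45.24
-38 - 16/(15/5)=-130/3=-43.33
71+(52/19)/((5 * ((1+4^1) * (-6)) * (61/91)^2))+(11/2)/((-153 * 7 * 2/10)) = 268550193341/3785931450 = 70.93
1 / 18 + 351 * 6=37909 / 18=2106.06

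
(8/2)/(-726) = -2/363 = -0.01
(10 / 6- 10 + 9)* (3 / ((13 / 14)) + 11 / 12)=647 / 234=2.76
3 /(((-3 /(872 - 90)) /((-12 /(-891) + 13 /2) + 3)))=-2209541 /297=-7439.53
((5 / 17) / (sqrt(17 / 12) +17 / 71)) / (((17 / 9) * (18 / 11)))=-23430 / 1397893 +277255 * sqrt(51) / 23764181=0.07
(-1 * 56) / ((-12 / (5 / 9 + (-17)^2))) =36484 / 27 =1351.26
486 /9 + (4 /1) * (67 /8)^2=5353 /16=334.56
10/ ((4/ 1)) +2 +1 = 11/ 2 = 5.50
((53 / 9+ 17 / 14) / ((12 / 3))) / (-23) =-0.08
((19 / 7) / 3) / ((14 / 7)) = 0.45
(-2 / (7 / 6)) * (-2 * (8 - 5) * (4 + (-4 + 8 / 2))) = 288 / 7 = 41.14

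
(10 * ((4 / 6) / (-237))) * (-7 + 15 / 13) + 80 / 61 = 832160 / 563823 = 1.48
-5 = -5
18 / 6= 3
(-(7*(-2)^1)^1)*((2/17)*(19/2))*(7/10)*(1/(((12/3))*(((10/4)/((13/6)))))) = 12103/5100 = 2.37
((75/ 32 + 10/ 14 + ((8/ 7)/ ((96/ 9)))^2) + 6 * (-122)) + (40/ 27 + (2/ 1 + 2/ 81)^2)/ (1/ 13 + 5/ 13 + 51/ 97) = -9263831489767/ 12808121760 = -723.28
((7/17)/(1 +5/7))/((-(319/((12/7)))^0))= -49/204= -0.24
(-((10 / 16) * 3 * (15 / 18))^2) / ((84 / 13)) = -8125 / 21504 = -0.38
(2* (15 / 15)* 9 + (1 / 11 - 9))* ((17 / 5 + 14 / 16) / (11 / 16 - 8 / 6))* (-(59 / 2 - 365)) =-625860 / 31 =-20189.03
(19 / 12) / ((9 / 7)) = 1.23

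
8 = 8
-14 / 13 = -1.08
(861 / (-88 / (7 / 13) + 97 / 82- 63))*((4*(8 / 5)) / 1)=-5271616 / 215485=-24.46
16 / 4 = 4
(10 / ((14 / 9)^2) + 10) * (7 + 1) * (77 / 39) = 223.22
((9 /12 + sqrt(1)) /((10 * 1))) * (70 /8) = 49 /32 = 1.53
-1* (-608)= 608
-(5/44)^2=-25/1936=-0.01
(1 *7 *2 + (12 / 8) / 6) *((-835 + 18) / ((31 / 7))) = -325983 / 124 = -2628.90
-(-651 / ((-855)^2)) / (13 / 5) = 217 / 633555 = 0.00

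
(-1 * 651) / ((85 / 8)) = -5208 / 85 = -61.27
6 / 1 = 6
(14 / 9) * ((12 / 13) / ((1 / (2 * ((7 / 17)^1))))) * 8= 6272 / 663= 9.46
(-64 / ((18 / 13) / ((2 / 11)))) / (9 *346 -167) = -832 / 291753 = -0.00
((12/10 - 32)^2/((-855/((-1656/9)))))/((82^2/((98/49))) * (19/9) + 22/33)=1090936/37931125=0.03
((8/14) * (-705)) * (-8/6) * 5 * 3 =56400/7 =8057.14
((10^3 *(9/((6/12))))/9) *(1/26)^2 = 500/169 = 2.96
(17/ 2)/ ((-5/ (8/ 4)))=-17/ 5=-3.40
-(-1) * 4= 4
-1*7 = -7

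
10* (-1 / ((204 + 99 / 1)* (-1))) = 10 / 303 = 0.03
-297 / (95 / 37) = -10989 / 95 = -115.67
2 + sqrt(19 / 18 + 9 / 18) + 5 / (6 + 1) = sqrt(14) / 3 + 19 / 7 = 3.96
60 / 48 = 5 / 4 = 1.25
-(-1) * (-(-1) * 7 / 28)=1 / 4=0.25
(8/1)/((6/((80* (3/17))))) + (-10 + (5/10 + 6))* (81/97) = 52441/3298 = 15.90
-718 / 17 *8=-5744 / 17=-337.88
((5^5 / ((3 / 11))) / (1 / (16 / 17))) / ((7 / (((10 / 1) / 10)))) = 1540.62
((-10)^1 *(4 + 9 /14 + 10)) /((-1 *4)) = 1025 /28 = 36.61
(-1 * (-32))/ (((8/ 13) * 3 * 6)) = 26/ 9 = 2.89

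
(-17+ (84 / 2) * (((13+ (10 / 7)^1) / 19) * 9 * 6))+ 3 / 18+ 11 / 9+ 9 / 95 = 2918627 / 1710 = 1706.80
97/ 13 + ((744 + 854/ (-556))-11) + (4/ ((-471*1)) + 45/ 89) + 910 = 249879729569/ 151495266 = 1649.42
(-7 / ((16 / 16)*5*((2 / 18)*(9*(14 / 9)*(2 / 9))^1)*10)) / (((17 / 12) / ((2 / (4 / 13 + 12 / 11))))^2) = -14907321 / 36125000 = -0.41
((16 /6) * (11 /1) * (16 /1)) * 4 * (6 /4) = 2816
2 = 2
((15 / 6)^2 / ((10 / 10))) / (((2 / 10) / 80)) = 2500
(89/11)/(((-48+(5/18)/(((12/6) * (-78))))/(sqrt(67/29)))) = -0.26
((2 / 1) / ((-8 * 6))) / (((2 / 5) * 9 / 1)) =-5 / 432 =-0.01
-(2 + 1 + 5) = -8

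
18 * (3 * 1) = 54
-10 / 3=-3.33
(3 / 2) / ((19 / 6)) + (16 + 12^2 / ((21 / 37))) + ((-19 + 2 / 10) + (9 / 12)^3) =10717027 / 42560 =251.81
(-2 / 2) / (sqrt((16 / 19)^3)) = -19*sqrt(19) / 64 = -1.29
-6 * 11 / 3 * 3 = -66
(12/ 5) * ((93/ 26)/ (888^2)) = 31/ 2847520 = 0.00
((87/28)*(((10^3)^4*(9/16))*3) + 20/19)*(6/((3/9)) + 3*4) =20920781250004200/133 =157299107142888.72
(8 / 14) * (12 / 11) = 48 / 77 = 0.62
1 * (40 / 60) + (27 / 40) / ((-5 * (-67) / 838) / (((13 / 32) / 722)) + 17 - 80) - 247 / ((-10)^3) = 4838938297 / 5290138500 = 0.91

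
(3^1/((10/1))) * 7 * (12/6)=21/5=4.20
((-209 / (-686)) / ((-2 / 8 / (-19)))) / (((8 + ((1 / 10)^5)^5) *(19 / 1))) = 4180000000000000000000000000 / 27440000000000000000000000343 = 0.15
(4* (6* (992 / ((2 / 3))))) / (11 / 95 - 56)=-3392640 / 5309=-639.04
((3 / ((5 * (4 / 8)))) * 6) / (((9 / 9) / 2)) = 72 / 5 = 14.40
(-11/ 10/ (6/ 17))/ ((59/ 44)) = -2057/ 885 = -2.32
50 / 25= 2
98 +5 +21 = 124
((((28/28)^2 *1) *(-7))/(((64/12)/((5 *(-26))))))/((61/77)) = 215.38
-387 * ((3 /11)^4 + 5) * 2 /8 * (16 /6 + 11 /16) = -761038467 /468512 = -1624.37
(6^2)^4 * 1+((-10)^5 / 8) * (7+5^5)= -37470384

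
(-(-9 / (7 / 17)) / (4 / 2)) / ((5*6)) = 51 / 140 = 0.36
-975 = -975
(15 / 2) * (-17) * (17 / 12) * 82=-59245 / 4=-14811.25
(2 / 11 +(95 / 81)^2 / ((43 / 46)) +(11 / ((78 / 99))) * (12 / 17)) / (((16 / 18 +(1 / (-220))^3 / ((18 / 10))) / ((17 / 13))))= 1528090772560000 / 90254878964757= 16.93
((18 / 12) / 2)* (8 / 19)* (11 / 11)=0.32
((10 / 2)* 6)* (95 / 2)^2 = 135375 / 2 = 67687.50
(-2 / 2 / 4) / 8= -1 / 32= -0.03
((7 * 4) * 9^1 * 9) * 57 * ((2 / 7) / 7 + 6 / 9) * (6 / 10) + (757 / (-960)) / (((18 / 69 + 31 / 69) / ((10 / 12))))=5162679281 / 94080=54875.42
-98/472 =-49/236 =-0.21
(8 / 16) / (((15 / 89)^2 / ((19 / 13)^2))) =2859481 / 76050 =37.60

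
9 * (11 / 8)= 99 / 8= 12.38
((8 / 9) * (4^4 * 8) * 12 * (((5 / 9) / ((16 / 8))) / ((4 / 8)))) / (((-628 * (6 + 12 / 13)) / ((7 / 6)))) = -372736 / 114453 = -3.26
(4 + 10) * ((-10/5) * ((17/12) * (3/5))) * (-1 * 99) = 2356.20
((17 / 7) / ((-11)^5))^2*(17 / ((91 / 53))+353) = 0.00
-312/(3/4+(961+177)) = -1248/4555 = -0.27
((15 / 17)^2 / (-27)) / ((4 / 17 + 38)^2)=-1 / 50700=-0.00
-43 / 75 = -0.57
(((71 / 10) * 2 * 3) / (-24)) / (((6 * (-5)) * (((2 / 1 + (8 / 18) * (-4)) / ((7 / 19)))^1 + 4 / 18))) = 1491 / 20800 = 0.07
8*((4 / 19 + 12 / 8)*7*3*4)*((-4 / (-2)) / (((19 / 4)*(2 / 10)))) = 2419.94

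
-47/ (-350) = 47/ 350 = 0.13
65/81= 0.80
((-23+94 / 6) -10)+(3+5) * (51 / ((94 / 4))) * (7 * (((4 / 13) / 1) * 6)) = 207.03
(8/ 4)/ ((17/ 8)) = 16/ 17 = 0.94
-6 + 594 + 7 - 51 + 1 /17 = 9249 /17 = 544.06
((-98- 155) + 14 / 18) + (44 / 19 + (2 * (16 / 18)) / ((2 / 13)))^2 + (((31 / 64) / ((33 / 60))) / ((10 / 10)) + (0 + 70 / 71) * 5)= -19730536811 / 365395536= -54.00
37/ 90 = 0.41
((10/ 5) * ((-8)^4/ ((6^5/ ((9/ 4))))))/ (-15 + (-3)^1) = -32/ 243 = -0.13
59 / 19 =3.11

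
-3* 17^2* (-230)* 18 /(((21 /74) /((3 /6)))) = 44269020 /7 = 6324145.71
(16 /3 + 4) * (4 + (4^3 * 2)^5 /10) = 160345445904 /5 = 32069089180.80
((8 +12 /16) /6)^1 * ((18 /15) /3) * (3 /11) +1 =1.16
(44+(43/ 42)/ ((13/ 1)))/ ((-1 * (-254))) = 24067/ 138684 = 0.17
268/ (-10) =-134/ 5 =-26.80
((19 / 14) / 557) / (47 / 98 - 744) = -7 / 2136095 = -0.00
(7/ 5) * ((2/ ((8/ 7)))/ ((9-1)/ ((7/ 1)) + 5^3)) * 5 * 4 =343/ 883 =0.39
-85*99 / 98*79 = -664785 / 98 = -6783.52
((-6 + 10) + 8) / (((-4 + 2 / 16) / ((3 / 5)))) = -288 / 155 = -1.86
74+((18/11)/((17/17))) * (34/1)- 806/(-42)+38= 43157/231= 186.83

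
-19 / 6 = -3.17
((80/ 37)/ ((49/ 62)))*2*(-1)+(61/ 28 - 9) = -89149/ 7252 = -12.29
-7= -7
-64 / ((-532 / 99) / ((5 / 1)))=7920 / 133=59.55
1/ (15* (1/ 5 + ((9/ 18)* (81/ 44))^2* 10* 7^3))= 0.00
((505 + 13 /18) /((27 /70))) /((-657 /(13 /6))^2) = 53844245 /3776065452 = 0.01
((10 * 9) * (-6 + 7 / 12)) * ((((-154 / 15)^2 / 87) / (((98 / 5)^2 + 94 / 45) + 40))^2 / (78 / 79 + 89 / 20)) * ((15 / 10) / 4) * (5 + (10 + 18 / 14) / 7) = -3121618500 / 1738036200881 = -0.00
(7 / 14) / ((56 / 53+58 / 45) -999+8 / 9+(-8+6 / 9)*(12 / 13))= -31005 / 62167186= -0.00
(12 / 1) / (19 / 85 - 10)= -340 / 277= -1.23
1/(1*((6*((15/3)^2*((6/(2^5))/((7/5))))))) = 56/1125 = 0.05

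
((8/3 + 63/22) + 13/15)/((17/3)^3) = 0.04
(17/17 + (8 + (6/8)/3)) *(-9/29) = -333/116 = -2.87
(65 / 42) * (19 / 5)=247 / 42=5.88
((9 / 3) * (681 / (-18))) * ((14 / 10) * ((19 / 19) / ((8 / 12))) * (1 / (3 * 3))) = -1589 / 60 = -26.48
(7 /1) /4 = 7 /4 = 1.75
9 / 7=1.29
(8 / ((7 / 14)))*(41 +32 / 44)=7344 / 11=667.64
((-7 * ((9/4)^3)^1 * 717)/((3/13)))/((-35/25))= 11325015/64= 176953.36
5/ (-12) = -5/ 12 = -0.42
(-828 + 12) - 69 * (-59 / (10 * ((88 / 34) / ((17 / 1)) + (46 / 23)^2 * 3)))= -27481401 / 35120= -782.50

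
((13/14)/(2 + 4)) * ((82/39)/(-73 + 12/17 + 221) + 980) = 48310777/318528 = 151.67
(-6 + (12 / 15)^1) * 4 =-104 / 5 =-20.80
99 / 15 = 33 / 5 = 6.60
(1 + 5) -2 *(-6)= 18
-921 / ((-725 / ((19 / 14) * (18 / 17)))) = 1.83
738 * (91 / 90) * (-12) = -8954.40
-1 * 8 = -8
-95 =-95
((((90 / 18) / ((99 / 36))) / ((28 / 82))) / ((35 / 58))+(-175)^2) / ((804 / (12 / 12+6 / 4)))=27519385 / 288904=95.25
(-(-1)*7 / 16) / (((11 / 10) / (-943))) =-33005 / 88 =-375.06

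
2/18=1/9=0.11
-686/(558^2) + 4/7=620327/1089774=0.57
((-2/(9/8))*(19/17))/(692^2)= -19/4579137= -0.00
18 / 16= 9 / 8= 1.12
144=144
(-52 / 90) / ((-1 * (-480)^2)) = 13 / 5184000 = 0.00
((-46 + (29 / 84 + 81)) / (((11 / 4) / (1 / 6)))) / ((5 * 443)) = 2969 / 3069990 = 0.00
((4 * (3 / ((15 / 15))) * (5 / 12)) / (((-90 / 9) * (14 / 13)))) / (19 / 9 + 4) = -117 / 1540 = -0.08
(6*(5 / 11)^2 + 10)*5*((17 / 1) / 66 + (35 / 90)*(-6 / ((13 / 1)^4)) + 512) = 3283103563000 / 114044073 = 28788.02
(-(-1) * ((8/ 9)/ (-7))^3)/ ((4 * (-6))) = 0.00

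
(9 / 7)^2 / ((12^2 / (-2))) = -9 / 392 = -0.02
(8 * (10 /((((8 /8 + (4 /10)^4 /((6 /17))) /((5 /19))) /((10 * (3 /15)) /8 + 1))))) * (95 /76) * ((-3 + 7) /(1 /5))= 23437500 /38209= 613.40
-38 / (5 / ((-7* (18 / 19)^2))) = 4536 / 95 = 47.75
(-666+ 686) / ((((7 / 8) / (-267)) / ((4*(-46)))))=7860480 / 7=1122925.71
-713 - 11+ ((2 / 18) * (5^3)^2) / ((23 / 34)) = 381382 / 207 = 1842.43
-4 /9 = -0.44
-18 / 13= -1.38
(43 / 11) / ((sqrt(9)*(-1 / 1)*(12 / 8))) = -86 / 99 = -0.87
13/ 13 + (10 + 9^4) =6572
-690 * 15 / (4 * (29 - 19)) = -1035 / 4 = -258.75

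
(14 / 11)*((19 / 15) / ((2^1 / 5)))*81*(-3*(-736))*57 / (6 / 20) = 1506496320 / 11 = 136954210.91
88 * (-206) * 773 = -14012944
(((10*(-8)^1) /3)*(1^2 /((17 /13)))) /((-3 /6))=2080 /51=40.78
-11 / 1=-11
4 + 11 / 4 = 27 / 4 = 6.75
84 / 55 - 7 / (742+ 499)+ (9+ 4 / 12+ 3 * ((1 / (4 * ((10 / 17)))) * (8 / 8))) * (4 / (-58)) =18765209 / 23752740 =0.79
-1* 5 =-5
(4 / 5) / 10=2 / 25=0.08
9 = 9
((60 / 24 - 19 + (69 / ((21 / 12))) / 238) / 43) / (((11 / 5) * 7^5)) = -136065 / 13244218526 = -0.00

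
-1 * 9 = -9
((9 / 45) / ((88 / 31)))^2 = 961 / 193600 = 0.00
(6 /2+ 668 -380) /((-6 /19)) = -1843 /2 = -921.50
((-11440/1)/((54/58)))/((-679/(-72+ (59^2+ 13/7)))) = 7921101760/128331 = 61723.99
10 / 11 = 0.91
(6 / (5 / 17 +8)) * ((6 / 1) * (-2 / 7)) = -408 / 329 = -1.24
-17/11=-1.55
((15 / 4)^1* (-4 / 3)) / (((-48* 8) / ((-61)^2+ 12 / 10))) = 18611 / 384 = 48.47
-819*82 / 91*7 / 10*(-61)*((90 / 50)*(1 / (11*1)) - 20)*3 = -515703699 / 275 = -1875286.18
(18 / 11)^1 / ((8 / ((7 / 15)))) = 21 / 220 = 0.10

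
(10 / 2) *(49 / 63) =35 / 9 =3.89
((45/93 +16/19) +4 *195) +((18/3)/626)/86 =12387692285/15854702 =781.33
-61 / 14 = -4.36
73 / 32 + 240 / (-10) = -695 / 32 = -21.72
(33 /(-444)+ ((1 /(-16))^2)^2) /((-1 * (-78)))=-0.00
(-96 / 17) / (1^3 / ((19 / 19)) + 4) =-96 / 85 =-1.13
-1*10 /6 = -5 /3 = -1.67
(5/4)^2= 25/16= 1.56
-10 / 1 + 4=-6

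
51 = 51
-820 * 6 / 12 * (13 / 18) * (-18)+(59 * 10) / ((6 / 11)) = 19235 / 3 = 6411.67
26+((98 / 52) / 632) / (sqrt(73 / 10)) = 49 * sqrt(730) / 1199536+26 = 26.00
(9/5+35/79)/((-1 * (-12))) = 443/2370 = 0.19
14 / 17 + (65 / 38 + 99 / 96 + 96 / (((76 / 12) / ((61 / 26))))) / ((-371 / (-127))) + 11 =1243065865 / 49850528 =24.94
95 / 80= 1.19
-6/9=-0.67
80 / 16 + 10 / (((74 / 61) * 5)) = 246 / 37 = 6.65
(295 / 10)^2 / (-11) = -3481 / 44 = -79.11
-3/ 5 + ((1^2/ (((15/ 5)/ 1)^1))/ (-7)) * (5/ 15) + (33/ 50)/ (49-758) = -1377539/ 2233350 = -0.62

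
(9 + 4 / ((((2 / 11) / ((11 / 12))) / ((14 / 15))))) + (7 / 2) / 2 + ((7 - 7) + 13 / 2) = 6493 / 180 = 36.07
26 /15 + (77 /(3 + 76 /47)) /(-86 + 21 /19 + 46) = 1.30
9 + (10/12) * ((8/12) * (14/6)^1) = 278/27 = 10.30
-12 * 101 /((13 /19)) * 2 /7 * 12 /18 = -30704 /91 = -337.41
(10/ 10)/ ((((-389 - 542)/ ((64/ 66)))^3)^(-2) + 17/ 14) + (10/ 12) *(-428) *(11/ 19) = -23942723530006602107672829840644/ 116414603198203628054499386199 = -205.67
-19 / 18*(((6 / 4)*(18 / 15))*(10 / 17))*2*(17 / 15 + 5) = -3496 / 255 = -13.71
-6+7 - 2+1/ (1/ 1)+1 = 1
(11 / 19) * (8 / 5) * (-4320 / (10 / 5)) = -38016 / 19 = -2000.84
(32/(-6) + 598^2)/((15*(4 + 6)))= 536398/225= 2383.99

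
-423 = -423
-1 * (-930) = 930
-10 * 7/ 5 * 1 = -14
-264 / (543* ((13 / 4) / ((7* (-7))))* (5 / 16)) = 275968 / 11765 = 23.46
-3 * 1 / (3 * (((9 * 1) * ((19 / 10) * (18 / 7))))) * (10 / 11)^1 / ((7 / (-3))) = 50 / 5643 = 0.01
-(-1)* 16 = 16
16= 16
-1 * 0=0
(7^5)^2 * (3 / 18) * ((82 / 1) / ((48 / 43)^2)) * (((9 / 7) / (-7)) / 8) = -437023799009 / 6144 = -71130175.62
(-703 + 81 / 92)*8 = -129190 / 23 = -5616.96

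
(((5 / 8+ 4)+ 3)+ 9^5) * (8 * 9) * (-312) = -1326648024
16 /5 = 3.20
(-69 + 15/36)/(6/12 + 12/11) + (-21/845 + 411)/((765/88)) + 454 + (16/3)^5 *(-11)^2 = 127693819468291/244348650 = 522588.60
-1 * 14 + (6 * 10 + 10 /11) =46.91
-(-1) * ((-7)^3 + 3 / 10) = -3427 / 10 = -342.70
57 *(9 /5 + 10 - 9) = 798 /5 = 159.60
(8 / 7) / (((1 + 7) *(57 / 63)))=3 / 19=0.16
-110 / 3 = -36.67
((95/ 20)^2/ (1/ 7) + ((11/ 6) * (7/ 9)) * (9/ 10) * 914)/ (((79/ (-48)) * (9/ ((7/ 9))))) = -2235919/ 31995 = -69.88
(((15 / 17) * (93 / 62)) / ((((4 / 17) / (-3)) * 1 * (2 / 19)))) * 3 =-7695 / 16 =-480.94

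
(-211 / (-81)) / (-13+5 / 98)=-20678 / 102789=-0.20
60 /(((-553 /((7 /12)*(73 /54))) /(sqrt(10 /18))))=-0.06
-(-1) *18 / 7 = 18 / 7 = 2.57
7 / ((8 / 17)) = 119 / 8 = 14.88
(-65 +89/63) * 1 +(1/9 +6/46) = -30596/483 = -63.35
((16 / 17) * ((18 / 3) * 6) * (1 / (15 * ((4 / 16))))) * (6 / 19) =4608 / 1615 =2.85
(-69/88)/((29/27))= -1863/2552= -0.73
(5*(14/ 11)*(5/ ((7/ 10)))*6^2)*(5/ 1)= 90000/ 11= 8181.82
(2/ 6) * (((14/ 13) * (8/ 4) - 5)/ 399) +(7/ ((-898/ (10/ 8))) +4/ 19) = 0.20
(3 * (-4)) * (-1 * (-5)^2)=300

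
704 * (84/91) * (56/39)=157696/169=933.11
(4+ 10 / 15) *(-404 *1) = -1885.33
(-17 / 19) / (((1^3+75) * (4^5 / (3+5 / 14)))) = -799 / 20701184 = -0.00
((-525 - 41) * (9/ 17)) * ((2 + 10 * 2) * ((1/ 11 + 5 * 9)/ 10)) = -2526624/ 85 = -29724.99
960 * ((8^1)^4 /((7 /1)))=3932160 /7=561737.14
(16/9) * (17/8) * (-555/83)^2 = 1163650/6889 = 168.91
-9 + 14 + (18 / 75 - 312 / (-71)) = 17101 / 1775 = 9.63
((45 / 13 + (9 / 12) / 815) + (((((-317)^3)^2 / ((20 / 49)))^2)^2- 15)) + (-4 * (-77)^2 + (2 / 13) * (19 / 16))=12952021899273765683284300330939048401814285854582681176873412040004999 / 339040000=38202046659018893591565300000000000000000000000000000000000000.00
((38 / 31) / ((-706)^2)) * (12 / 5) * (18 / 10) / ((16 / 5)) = 513 / 154515160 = 0.00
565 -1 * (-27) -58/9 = 5270/9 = 585.56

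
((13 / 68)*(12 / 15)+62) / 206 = 5283 / 17510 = 0.30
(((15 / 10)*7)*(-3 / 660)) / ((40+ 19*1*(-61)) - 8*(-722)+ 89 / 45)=-189 / 18449552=-0.00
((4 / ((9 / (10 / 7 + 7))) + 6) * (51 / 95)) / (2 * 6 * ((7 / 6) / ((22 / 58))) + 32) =57409 / 756105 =0.08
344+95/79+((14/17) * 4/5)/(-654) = 757995233/2195805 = 345.20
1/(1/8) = 8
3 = 3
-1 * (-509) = 509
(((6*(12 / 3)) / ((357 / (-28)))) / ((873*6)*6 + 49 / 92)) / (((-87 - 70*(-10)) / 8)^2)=-0.00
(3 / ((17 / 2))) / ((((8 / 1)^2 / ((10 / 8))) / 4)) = 15 / 544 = 0.03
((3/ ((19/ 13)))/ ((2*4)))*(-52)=-13.34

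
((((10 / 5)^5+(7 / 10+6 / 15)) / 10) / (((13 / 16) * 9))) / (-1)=-1324 / 2925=-0.45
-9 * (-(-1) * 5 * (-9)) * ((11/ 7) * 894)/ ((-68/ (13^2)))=-336544065/ 238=-1414050.69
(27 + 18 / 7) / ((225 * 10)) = 23 / 1750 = 0.01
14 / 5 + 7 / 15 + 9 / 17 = 968 / 255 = 3.80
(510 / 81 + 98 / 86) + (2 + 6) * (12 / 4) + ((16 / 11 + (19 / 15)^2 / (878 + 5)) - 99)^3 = -416541528636578091568676077 / 448824107675791546875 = -928072.98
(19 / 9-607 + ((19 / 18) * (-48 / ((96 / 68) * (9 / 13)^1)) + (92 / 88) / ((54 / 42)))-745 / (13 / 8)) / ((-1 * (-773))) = -1.44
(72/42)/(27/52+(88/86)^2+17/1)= 384592/4165259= 0.09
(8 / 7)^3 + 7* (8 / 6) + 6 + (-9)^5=-60744107 / 1029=-59032.17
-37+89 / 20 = -651 / 20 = -32.55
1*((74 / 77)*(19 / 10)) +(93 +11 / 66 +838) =2155213 / 2310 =932.99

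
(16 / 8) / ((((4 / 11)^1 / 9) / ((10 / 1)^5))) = 4950000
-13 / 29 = -0.45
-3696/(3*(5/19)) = -23408/5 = -4681.60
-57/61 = -0.93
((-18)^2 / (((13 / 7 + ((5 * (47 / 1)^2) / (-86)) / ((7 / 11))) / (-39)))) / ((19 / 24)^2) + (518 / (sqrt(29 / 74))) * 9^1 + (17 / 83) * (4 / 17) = 363843160964 / 3606856051 + 4662 * sqrt(2146) / 29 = 7548.01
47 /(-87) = -47 /87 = -0.54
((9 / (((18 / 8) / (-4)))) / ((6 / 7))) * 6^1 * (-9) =1008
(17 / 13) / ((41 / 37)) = 629 / 533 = 1.18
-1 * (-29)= 29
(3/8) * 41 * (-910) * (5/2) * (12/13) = -64575/2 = -32287.50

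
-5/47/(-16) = 5/752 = 0.01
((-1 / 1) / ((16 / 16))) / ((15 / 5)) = -1 / 3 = -0.33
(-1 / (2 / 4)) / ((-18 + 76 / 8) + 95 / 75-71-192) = 60 / 8107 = 0.01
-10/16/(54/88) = -55/54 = -1.02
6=6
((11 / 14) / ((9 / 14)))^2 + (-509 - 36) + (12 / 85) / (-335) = -1253584372 / 2306475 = -543.51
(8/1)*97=776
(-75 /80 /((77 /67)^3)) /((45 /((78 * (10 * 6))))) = -58648785 /913066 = -64.23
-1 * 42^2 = -1764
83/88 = 0.94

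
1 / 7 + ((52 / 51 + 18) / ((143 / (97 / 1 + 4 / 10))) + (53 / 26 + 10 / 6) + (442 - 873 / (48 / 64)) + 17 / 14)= -35939042 / 51051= -703.98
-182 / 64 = -91 / 32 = -2.84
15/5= 3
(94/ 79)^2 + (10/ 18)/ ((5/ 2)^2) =1.50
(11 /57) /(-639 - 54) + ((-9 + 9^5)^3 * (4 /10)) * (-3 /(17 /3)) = -2660461339395686417 /61047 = -43580541867670.59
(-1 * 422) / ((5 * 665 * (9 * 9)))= -422 / 269325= -0.00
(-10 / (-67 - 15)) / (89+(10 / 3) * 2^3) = 15 / 14227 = 0.00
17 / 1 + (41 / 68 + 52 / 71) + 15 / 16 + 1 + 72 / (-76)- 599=-212698817 / 366928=-579.67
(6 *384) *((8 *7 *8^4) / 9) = 58720256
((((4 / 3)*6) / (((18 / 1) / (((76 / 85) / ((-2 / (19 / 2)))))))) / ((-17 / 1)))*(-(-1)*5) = 1444 / 2601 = 0.56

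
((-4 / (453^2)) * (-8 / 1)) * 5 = 0.00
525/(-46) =-525/46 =-11.41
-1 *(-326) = 326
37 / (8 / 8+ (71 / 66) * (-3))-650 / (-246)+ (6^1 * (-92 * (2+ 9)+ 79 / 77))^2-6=547611730189 / 14883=36794445.35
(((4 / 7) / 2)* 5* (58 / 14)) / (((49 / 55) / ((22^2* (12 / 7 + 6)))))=416869200 / 16807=24803.31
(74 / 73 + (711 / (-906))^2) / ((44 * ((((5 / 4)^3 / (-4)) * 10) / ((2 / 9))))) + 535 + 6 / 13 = 716906030034811 / 1338860469375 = 535.46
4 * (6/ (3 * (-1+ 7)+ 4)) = 12/ 11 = 1.09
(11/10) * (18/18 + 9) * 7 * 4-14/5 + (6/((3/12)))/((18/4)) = 4658/15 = 310.53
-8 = -8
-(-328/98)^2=-26896/2401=-11.20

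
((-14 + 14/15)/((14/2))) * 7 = -196/15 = -13.07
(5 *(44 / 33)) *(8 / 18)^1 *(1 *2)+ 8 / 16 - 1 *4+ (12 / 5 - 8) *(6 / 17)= 2063 / 4590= 0.45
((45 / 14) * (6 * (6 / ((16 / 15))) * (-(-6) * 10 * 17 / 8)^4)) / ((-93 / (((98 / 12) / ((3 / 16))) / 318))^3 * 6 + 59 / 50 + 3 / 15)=-3597625542877734375 / 235704430855099372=-15.26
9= 9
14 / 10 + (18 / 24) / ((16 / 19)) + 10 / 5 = 1373 / 320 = 4.29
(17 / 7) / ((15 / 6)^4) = 272 / 4375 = 0.06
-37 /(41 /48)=-1776 /41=-43.32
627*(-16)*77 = -772464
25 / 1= 25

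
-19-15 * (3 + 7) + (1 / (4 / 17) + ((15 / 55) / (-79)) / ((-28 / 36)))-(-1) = -3984257 / 24332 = -163.75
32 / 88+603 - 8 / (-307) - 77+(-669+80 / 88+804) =2236583 / 3377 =662.30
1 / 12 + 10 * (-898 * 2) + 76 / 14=-1508177 / 84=-17954.49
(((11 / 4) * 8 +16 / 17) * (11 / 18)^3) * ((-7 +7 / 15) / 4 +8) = 3304873 / 99144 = 33.33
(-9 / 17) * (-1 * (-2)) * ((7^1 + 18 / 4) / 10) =-207 / 170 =-1.22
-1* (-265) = 265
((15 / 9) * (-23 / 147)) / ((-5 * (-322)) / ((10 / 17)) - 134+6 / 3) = -23 / 229761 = -0.00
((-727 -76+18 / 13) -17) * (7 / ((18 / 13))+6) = -1058879 / 117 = -9050.25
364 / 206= 182 / 103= 1.77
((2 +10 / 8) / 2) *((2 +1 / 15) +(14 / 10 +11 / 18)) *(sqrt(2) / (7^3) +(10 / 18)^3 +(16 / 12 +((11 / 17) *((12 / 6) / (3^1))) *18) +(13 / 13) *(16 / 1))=4771 *sqrt(2) / 246960 +298822043 / 1784592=167.47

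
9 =9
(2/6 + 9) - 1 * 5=13/3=4.33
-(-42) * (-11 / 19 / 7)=-66 / 19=-3.47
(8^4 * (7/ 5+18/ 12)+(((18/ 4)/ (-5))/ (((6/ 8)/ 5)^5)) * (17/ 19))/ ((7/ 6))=6536192/ 5985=1092.10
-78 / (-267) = 26 / 89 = 0.29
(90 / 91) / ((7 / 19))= 1710 / 637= 2.68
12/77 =0.16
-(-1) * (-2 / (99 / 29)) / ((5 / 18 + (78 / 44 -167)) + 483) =-58 / 31487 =-0.00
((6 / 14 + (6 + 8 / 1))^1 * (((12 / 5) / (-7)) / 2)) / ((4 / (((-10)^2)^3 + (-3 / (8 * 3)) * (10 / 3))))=-34628557 / 56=-618367.09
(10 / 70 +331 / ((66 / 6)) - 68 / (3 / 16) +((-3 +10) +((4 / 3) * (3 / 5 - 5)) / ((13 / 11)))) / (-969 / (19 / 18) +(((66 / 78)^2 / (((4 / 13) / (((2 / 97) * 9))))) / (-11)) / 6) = 641611156 / 1782713625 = 0.36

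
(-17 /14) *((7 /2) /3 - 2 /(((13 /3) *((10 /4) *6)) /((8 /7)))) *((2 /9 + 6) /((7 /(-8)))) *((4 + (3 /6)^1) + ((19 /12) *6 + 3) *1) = 14283536 /85995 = 166.10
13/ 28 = 0.46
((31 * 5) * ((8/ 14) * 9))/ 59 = 5580/ 413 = 13.51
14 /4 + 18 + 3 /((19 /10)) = 877 /38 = 23.08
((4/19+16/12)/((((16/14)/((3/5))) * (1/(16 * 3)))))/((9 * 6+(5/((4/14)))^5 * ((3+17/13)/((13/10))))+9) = 178464/24948179615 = 0.00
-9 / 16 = -0.56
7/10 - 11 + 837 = 8267/10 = 826.70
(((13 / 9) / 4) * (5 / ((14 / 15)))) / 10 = 65 / 336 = 0.19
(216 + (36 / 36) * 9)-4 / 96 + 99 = 7775 / 24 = 323.96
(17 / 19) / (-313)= -17 / 5947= -0.00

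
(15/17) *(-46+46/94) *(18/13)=-577530/10387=-55.60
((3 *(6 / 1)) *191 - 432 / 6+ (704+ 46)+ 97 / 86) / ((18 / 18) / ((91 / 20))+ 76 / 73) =3265.29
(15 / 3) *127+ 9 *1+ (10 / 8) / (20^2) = 206081 / 320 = 644.00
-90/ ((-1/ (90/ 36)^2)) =1125/ 2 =562.50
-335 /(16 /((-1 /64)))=335 /1024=0.33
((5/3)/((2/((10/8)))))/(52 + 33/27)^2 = 675/1835528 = 0.00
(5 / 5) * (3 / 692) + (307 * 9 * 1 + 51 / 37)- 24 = 70164759 / 25604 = 2740.38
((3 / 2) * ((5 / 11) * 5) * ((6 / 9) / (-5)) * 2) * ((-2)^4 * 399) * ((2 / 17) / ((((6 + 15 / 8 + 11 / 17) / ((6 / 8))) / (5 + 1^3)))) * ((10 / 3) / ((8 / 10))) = -1008000 / 671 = -1502.24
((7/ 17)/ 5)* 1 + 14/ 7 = 177/ 85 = 2.08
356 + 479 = 835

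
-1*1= -1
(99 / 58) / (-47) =-99 / 2726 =-0.04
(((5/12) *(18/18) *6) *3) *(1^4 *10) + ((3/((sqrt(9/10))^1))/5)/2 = sqrt(10)/10 + 75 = 75.32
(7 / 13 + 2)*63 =2079 / 13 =159.92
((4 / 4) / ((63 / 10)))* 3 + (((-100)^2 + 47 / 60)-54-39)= 4161469 / 420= 9908.26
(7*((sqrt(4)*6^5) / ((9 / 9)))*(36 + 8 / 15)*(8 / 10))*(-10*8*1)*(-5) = 1272692736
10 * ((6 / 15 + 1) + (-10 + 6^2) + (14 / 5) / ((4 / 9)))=337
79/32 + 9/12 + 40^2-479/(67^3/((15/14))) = 1603.22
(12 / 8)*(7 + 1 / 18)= 127 / 12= 10.58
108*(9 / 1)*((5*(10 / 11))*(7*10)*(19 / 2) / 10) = 3231900 / 11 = 293809.09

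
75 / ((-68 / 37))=-40.81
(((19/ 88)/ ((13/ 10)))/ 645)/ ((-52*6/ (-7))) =133/ 23021856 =0.00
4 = 4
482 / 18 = 241 / 9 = 26.78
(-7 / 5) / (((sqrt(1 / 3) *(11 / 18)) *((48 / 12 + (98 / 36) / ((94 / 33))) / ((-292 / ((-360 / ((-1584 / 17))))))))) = 41501376 *sqrt(3) / 1187875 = 60.51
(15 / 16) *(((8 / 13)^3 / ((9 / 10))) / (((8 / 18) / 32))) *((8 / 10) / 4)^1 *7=53760 / 2197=24.47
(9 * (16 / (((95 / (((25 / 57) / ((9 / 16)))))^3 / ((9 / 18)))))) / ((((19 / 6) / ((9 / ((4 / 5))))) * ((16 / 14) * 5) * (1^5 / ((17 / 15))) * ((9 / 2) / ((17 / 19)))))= 207155200 / 37143052370667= 0.00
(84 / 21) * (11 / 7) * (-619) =-27236 / 7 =-3890.86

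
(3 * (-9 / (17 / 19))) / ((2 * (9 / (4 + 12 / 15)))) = -684 / 85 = -8.05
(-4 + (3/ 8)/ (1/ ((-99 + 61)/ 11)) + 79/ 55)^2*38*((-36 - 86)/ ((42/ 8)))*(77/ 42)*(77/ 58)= -92823151/ 2900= -32007.98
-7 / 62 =-0.11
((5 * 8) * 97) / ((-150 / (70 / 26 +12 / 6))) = -23668 / 195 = -121.37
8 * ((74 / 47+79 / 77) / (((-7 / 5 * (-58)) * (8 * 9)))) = 15685 / 4407942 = 0.00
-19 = -19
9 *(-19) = -171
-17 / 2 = -8.50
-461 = -461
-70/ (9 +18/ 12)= -20/ 3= -6.67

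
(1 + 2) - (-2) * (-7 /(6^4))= 1937 /648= 2.99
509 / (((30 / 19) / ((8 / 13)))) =38684 / 195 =198.38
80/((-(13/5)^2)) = -2000/169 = -11.83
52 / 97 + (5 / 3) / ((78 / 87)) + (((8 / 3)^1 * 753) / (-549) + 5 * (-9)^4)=45419333257 / 1384578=32803.74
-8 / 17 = -0.47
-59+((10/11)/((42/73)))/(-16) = -218429/3696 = -59.10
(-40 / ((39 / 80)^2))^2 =65536000000 / 2313441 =28328.36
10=10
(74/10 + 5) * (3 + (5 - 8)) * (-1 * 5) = 0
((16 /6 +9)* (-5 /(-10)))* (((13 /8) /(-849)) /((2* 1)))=-455 /81504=-0.01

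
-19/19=-1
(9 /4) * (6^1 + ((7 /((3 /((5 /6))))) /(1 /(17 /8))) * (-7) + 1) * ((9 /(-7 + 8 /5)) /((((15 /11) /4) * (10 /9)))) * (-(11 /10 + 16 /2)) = -1975.10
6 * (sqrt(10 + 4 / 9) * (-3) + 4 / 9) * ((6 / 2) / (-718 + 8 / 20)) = -10 / 897 + 15 * sqrt(94) / 598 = 0.23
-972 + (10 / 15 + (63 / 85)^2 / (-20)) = -421084907 / 433500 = -971.36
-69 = -69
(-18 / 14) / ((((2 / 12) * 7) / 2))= -108 / 49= -2.20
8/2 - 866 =-862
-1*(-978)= 978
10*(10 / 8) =25 / 2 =12.50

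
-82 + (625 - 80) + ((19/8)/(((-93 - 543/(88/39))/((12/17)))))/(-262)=10091385905/21795649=463.00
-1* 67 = -67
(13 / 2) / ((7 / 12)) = 78 / 7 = 11.14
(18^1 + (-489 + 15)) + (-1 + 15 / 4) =-1813 / 4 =-453.25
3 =3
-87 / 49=-1.78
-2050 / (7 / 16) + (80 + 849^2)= 5013367 / 7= 716195.29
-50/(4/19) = -475/2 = -237.50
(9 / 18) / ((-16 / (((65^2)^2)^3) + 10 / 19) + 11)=108072172199008544921875 / 2491347969640302246093142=0.04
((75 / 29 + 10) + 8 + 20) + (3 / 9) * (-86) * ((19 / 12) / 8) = 145795 / 4176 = 34.91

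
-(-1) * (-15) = -15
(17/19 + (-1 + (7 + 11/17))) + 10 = 5666/323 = 17.54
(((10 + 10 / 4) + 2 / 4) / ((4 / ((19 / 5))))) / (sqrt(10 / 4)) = 247 * sqrt(10) / 100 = 7.81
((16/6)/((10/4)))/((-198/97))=-776/1485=-0.52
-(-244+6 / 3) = 242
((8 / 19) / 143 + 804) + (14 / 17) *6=37364320 / 46189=808.94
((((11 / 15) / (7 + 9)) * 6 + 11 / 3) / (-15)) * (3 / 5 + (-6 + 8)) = -6149 / 9000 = -0.68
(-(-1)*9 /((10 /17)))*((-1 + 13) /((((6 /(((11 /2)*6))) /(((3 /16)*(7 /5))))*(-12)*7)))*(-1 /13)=5049 /20800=0.24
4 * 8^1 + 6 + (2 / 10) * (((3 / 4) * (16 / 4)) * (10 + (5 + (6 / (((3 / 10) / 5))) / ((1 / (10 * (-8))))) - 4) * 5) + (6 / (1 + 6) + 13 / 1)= -167406 / 7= -23915.14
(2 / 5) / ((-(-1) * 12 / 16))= 8 / 15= 0.53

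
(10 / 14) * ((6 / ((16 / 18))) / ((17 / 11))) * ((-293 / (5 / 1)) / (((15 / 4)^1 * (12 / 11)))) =-106359 / 2380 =-44.69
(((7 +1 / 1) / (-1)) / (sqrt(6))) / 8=-sqrt(6) / 6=-0.41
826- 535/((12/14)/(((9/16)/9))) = 75551/96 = 786.99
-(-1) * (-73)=-73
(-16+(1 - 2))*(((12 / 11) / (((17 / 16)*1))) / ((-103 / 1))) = 192 / 1133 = 0.17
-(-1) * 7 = 7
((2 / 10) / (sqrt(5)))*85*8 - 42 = -42 +136*sqrt(5) / 5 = 18.82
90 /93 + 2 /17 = 1.09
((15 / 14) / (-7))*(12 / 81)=-10 / 441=-0.02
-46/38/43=-23/817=-0.03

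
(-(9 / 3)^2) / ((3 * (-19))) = 3 / 19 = 0.16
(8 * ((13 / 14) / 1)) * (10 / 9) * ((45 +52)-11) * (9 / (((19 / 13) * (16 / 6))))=218010 / 133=1639.17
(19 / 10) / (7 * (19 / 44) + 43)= 418 / 10125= 0.04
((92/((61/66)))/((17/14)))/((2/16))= 680064/1037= 655.80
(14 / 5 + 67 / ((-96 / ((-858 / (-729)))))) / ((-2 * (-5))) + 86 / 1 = 50270591 / 583200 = 86.20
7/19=0.37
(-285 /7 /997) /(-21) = 95 /48853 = 0.00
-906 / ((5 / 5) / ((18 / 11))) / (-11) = 16308 / 121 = 134.78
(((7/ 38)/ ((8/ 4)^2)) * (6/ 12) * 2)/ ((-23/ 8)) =-7/ 437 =-0.02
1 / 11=0.09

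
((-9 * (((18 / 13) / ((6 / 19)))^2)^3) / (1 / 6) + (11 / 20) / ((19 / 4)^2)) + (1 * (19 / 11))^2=-383689.02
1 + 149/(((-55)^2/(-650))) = -3753/121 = -31.02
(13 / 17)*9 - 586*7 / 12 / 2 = -33463 / 204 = -164.03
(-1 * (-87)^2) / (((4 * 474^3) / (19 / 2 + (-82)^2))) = -3775249 / 31554496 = -0.12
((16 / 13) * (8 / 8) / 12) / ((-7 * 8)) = -1 / 546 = -0.00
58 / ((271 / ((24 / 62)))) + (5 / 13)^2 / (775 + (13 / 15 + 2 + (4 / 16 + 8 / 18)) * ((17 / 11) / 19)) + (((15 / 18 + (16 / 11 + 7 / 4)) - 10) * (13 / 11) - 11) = -1080061538959360423 / 60126661230929436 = -17.96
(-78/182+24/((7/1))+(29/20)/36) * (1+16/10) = 28457/3600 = 7.90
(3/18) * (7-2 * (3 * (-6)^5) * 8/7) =373297/42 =8888.02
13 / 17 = 0.76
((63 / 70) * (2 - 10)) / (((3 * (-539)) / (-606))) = -7272 / 2695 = -2.70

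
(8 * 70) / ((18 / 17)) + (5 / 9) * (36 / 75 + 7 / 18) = 428791 / 810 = 529.37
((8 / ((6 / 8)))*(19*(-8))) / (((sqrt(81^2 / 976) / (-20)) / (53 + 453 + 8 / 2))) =66150400*sqrt(61) / 81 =6378409.14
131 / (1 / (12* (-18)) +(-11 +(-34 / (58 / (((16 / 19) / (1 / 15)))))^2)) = 8590693896 / 2873962823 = 2.99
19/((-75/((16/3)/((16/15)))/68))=-1292/15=-86.13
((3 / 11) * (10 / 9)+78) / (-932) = -646 / 7689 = -0.08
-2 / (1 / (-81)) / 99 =18 / 11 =1.64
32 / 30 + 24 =376 / 15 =25.07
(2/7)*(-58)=-116/7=-16.57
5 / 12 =0.42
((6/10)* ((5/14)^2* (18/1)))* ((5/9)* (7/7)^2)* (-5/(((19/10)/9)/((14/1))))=-33750/133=-253.76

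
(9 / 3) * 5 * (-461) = -6915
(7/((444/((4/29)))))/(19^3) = 7/22079121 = 0.00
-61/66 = -0.92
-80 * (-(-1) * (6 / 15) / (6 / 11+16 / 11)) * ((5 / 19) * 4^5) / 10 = -8192 / 19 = -431.16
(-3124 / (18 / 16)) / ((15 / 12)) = -99968 / 45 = -2221.51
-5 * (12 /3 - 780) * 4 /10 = 1552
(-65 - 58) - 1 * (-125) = 2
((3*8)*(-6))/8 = -18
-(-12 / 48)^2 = -1 / 16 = -0.06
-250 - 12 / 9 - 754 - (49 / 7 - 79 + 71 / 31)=-87013 / 93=-935.62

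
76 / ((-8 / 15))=-285 / 2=-142.50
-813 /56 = -14.52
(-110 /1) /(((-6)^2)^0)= -110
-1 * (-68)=68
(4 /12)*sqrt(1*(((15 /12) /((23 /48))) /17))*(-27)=-18*sqrt(5865) /391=-3.53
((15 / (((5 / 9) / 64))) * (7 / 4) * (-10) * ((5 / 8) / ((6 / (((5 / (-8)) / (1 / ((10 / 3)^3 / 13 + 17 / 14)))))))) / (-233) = -2495875 / 72696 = -34.33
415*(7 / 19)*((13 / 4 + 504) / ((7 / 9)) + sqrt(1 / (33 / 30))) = 2905*sqrt(110) / 209 + 7578315 / 76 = 99860.45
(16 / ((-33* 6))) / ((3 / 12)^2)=-128 / 99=-1.29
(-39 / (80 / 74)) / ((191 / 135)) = -38961 / 1528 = -25.50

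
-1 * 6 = -6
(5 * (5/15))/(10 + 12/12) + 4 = 4.15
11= 11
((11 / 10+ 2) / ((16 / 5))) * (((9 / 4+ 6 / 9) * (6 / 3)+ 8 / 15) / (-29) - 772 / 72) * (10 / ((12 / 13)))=-5754437 / 50112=-114.83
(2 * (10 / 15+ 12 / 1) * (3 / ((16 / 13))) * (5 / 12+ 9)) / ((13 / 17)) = 36499 / 48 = 760.40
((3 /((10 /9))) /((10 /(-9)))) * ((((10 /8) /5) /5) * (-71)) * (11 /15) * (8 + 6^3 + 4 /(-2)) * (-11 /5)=-77241681 /25000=-3089.67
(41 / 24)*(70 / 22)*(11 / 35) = 41 / 24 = 1.71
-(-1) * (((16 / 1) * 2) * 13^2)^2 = 29246464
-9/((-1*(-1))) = -9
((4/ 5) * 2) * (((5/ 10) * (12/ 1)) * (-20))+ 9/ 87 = -5565/ 29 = -191.90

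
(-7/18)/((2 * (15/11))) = -77/540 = -0.14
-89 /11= -8.09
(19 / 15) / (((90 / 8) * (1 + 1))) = 38 / 675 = 0.06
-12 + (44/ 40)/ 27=-3229/ 270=-11.96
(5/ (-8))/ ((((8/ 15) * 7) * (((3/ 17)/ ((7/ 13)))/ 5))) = -2125/ 832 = -2.55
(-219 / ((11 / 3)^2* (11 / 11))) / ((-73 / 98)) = 2646 / 121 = 21.87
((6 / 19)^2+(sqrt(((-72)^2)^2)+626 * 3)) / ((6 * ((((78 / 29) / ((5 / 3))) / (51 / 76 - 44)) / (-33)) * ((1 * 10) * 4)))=446346579701 / 17120064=26071.55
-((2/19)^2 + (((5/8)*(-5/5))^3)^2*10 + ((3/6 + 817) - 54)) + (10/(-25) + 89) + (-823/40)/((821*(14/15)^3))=-45006388182246107/66623034490880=-675.54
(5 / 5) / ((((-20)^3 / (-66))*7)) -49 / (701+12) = -1348471 / 19964000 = -0.07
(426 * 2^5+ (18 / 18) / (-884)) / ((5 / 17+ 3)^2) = 204861679 / 163072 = 1256.27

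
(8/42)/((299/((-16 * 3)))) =-64/2093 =-0.03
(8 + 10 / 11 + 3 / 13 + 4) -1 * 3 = 1450 / 143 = 10.14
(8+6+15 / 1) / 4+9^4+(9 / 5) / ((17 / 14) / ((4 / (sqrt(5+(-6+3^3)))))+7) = 9599892511 / 1461500 - 4284*sqrt(26) / 365375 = 6568.46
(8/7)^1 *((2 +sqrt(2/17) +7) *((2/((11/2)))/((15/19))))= 608 *sqrt(34)/19635 +1824/385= 4.92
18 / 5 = 3.60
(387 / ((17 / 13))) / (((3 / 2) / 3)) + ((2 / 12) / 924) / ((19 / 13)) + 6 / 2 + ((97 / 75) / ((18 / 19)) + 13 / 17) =80180790787 / 134303400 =597.01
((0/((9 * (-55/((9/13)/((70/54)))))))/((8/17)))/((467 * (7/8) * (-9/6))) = 0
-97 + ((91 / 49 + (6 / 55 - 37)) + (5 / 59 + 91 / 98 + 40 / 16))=-2919342 / 22715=-128.52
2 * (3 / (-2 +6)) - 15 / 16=9 / 16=0.56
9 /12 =3 /4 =0.75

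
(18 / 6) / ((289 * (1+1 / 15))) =0.01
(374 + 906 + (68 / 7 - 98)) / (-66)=-18.06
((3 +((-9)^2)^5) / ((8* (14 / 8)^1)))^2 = 62028905510089975.59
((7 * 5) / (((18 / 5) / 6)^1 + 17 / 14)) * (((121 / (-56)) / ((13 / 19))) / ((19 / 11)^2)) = -2562175 / 125476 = -20.42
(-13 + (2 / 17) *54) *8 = -904 / 17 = -53.18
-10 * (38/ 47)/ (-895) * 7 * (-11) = -5852/ 8413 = -0.70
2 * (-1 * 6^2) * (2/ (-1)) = 144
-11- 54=-65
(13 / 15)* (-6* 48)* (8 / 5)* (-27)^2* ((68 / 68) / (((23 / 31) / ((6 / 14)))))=-168170.25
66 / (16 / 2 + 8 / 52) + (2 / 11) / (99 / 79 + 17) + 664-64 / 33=845097382 / 1261029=670.16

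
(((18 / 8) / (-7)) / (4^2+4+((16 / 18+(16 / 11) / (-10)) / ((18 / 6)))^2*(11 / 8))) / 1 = -1804275 / 112739984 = -0.02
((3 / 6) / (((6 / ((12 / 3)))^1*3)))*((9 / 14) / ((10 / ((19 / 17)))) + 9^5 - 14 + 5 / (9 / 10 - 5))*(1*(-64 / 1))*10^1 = -61445581984 / 14637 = -4197962.83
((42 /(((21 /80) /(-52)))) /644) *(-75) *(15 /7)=2340000 /1127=2076.31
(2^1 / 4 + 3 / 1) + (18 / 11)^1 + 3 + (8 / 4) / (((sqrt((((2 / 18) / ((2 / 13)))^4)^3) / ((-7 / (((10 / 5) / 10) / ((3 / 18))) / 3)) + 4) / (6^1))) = 63948183589 / 5713679642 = 11.19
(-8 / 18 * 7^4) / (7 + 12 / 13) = -134.68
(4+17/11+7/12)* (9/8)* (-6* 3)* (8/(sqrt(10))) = -313.97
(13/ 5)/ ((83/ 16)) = 208/ 415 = 0.50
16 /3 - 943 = -2813 /3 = -937.67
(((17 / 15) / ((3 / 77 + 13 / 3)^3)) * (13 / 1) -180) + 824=3318477264137 / 5151505000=644.18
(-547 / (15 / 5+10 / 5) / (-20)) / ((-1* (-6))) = 547 / 600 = 0.91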